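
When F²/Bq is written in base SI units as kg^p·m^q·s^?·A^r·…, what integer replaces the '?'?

F = kg⁻¹·m⁻²·s⁴·A².
So F² = kg⁻²·m⁻⁴·s⁸·A⁴.
Bq = s⁻¹.
So Bq⁻¹ = s.
Combining: F²·Bq⁻¹ = (kg⁻²·m⁻⁴·s⁸·A⁴) · s = kg⁻²·m⁻⁴·s⁹·A⁴.
The exponent of s is 9.

9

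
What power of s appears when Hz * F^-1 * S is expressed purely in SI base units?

-2

Hz = 1/s = s⁻¹ (frequency is cycles per second).
F = C/V (capacitance = charge per voltage),
    = A·s/(kg·m²·s⁻³·A⁻¹) (substituting C and V),
    = kg⁻¹·m⁻²·s⁴·A².
So F⁻¹ = kg·m²·s⁻⁴·A⁻².
S = 1/Ω (conductance is reciprocal resistance),
    = kg⁻¹·m⁻²·s³·A².
Combining: Hz·F⁻¹·S = s⁻¹ · (kg·m²·s⁻⁴·A⁻²) · (kg⁻¹·m⁻²·s³·A²) = s⁻².
The exponent of s is -2.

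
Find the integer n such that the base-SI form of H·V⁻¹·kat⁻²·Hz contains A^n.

H = Wb/A (inductance = flux per current),
    = kg·m²·s⁻²·A⁻².
V = W/A (potential = power per current),
    = kg·m²·s⁻³·A⁻¹.
So V⁻¹ = kg⁻¹·m⁻²·s³·A.
kat = mol/s = s⁻¹·mol (catalytic activity).
So kat⁻² = s²·mol⁻².
Hz = 1/s = s⁻¹ (frequency is cycles per second).
Combining: H·V⁻¹·kat⁻²·Hz = (kg·m²·s⁻²·A⁻²) · (kg⁻¹·m⁻²·s³·A) · (s²·mol⁻²) · s⁻¹ = s²·A⁻¹·mol⁻².
The exponent of A is -1.

-1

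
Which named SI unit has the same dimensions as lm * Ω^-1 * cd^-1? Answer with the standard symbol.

lm = cd.
Ω = kg·m²·s⁻³·A⁻².
So Ω⁻¹ = kg⁻¹·m⁻²·s³·A².
Combining: lm·Ω⁻¹·cd⁻¹ = cd · (kg⁻¹·m⁻²·s³·A²) · cd⁻¹ = kg⁻¹·m⁻²·s³·A².
kg⁻¹·m⁻²·s³·A² is the base-SI form of the siemens.

S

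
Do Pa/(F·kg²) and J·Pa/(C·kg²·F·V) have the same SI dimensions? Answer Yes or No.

Yes

Left side:
  Pa = N/m² (pressure = force per area),
      = kg·m⁻¹·s⁻².
  F = C/V (capacitance = charge per voltage),
      = A·s/(kg·m²·s⁻³·A⁻¹) (substituting C and V),
      = kg⁻¹·m⁻²·s⁴·A².
  So F⁻¹ = kg·m²·s⁻⁴·A⁻².
  Combining: Pa·F⁻¹·kg⁻² = (kg·m⁻¹·s⁻²) · (kg·m²·s⁻⁴·A⁻²) · kg⁻² = m·s⁻⁶·A⁻².
Right side:
  C = A·s = s·A (charge = current × time).
  So C⁻¹ = s⁻¹·A⁻¹.
  J = N·m (work = force × distance),
      = kg·m²·s⁻².
  Pa = N/m² (pressure = force per area),
      = kg·m⁻¹·s⁻².
  F = C/V (capacitance = charge per voltage),
      = A·s/(kg·m²·s⁻³·A⁻¹) (substituting C and V),
      = kg⁻¹·m⁻²·s⁴·A².
  So F⁻¹ = kg·m²·s⁻⁴·A⁻².
  V = W/A (potential = power per current),
      = kg·m²·s⁻³·A⁻¹.
  So V⁻¹ = kg⁻¹·m⁻²·s³·A.
  Combining: C⁻¹·kg⁻²·J·Pa·F⁻¹·V⁻¹ = (s⁻¹·A⁻¹) · kg⁻² · (kg·m²·s⁻²) · (kg·m⁻¹·s⁻²) · (kg·m²·s⁻⁴·A⁻²) · (kg⁻¹·m⁻²·s³·A) = m·s⁻⁶·A⁻².
Both reduce to m·s⁻⁶·A⁻².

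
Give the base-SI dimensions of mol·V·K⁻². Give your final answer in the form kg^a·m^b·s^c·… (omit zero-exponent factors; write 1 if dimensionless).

V = W/A (potential = power per current),
    = kg·m²·s⁻³·A⁻¹.
Combining: mol·V·K⁻² = mol · (kg·m²·s⁻³·A⁻¹) · K⁻² = kg·m²·s⁻³·A⁻¹·K⁻²·mol.

kg·m²·s⁻³·A⁻¹·K⁻²·mol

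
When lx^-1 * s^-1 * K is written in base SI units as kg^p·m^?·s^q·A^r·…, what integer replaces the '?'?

2

lx = m⁻²·cd.
So lx⁻¹ = m²·cd⁻¹.
Combining: lx⁻¹·s⁻¹·K = (m²·cd⁻¹) · s⁻¹ · K = m²·s⁻¹·K·cd⁻¹.
The exponent of m is 2.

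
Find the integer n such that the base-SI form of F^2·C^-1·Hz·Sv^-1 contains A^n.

3

F = C/V (capacitance = charge per voltage),
    = A·s/(kg·m²·s⁻³·A⁻¹) (substituting C and V),
    = kg⁻¹·m⁻²·s⁴·A².
So F² = kg⁻²·m⁻⁴·s⁸·A⁴.
C = A·s = s·A (charge = current × time).
So C⁻¹ = s⁻¹·A⁻¹.
Hz = 1/s = s⁻¹ (frequency is cycles per second).
Sv = J/kg (equivalent dose = energy per mass),
    = m²·s⁻².
So Sv⁻¹ = m⁻²·s².
Combining: F²·C⁻¹·Hz·Sv⁻¹ = (kg⁻²·m⁻⁴·s⁸·A⁴) · (s⁻¹·A⁻¹) · s⁻¹ · (m⁻²·s²) = kg⁻²·m⁻⁶·s⁸·A³.
The exponent of A is 3.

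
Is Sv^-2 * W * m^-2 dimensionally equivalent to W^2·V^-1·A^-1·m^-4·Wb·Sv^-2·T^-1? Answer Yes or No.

Left side:
  Sv = J/kg (equivalent dose = energy per mass),
      = m²·s⁻².
  So Sv⁻² = m⁻⁴·s⁴.
  W = J/s (power = energy per time),
      = kg·m²·s⁻³.
  Combining: Sv⁻²·W·m⁻² = (m⁻⁴·s⁴) · (kg·m²·s⁻³) · m⁻² = kg·m⁻⁴·s.
Right side:
  W = kg·m²·s⁻³.
  So W² = kg²·m⁴·s⁻⁶.
  V = kg·m²·s⁻³·A⁻¹.
  So V⁻¹ = kg⁻¹·m⁻²·s³·A.
  Wb = kg·m²·s⁻²·A⁻¹.
  Sv = m²·s⁻².
  So Sv⁻² = m⁻⁴·s⁴.
  T = kg·s⁻²·A⁻¹.
  So T⁻¹ = kg⁻¹·s²·A.
  Combining: W²·V⁻¹·A⁻¹·m⁻⁴·Wb·Sv⁻²·T⁻¹ = (kg²·m⁴·s⁻⁶) · (kg⁻¹·m⁻²·s³·A) · A⁻¹ · m⁻⁴ · (kg·m²·s⁻²·A⁻¹) · (m⁻⁴·s⁴) · (kg⁻¹·s²·A) = kg·m⁻⁴·s.
Both reduce to kg·m⁻⁴·s.

Yes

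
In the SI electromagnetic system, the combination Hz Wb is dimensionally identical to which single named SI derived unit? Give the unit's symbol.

V

Hz = 1/s = s⁻¹ (frequency is cycles per second).
Wb = V·s (flux: a volt is a weber per second),
    = kg·m²·s⁻²·A⁻¹.
Combining: Hz·Wb = s⁻¹ · (kg·m²·s⁻²·A⁻¹) = kg·m²·s⁻³·A⁻¹.
kg·m²·s⁻³·A⁻¹ is the base-SI form of the volt.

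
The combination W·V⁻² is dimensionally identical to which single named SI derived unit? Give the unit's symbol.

S

W = J/s (power = energy per time),
    = kg·m²·s⁻³.
V = W/A (potential = power per current),
    = kg·m²·s⁻³·A⁻¹.
So V⁻² = kg⁻²·m⁻⁴·s⁶·A².
Combining: W·V⁻² = (kg·m²·s⁻³) · (kg⁻²·m⁻⁴·s⁶·A²) = kg⁻¹·m⁻²·s³·A².
kg⁻¹·m⁻²·s³·A² is the base-SI form of the siemens.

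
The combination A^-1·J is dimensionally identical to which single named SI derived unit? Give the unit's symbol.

Wb

J = N·m (work = force × distance),
    = kg·m²·s⁻².
Combining: A⁻¹·J = A⁻¹ · (kg·m²·s⁻²) = kg·m²·s⁻²·A⁻¹.
kg·m²·s⁻²·A⁻¹ is the base-SI form of the weber.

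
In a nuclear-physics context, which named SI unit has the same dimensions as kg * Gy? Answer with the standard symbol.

Gy = m²·s⁻².
Combining: kg·Gy = kg · (m²·s⁻²) = kg·m²·s⁻².
kg·m²·s⁻² is the base-SI form of the joule.

J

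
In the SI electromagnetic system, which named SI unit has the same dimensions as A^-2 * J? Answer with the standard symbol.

H

J = N·m (work = force × distance),
    = kg·m²·s⁻².
Combining: A⁻²·J = A⁻² · (kg·m²·s⁻²) = kg·m²·s⁻²·A⁻².
kg·m²·s⁻²·A⁻² is the base-SI form of the henry.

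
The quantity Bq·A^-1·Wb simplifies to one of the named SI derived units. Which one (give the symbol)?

Ω

Bq = 1/s = s⁻¹ (activity is decays per second).
Wb = V·s (flux: a volt is a weber per second),
    = kg·m²·s⁻²·A⁻¹.
Combining: Bq·A⁻¹·Wb = s⁻¹ · A⁻¹ · (kg·m²·s⁻²·A⁻¹) = kg·m²·s⁻³·A⁻².
kg·m²·s⁻³·A⁻² is the base-SI form of the ohm.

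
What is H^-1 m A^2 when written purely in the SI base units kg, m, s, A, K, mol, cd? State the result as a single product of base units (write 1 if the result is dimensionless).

kg⁻¹·m⁻¹·s²·A⁴

H = kg·m²·s⁻²·A⁻².
So H⁻¹ = kg⁻¹·m⁻²·s²·A².
Combining: H⁻¹·m·A² = (kg⁻¹·m⁻²·s²·A²) · m · A² = kg⁻¹·m⁻¹·s²·A⁴.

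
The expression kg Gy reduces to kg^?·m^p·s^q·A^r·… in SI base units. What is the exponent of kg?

Gy = J/kg (absorbed dose = energy per mass),
    = m²·s⁻².
Combining: kg·Gy = kg · (m²·s⁻²) = kg·m²·s⁻².
The exponent of kg is 1.

1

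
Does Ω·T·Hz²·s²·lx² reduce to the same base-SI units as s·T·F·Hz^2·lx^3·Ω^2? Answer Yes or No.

No

Left side:
  Ω = V/A (resistance = voltage per current),
      = kg·m²·s⁻³·A⁻².
  T = Wb/m² (flux density = flux per area),
      = kg·s⁻²·A⁻¹.
  Hz = 1/s = s⁻¹ (frequency is cycles per second).
  So Hz² = s⁻².
  lx = lm/m² (illuminance = luminous flux per area),
      = m⁻²·cd.
  So lx² = m⁻⁴·cd².
  Combining: Ω·T·Hz²·s²·lx² = (kg·m²·s⁻³·A⁻²) · (kg·s⁻²·A⁻¹) · s⁻² · s² · (m⁻⁴·cd²) = kg²·m⁻²·s⁻⁵·A⁻³·cd².
Right side:
  T = Wb/m² (flux density = flux per area),
      = kg·s⁻²·A⁻¹.
  F = C/V (capacitance = charge per voltage),
      = A·s/(kg·m²·s⁻³·A⁻¹) (substituting C and V),
      = kg⁻¹·m⁻²·s⁴·A².
  Hz = 1/s = s⁻¹ (frequency is cycles per second).
  So Hz² = s⁻².
  lx = lm/m² (illuminance = luminous flux per area),
      = m⁻²·cd.
  So lx³ = m⁻⁶·cd³.
  Ω = V/A (resistance = voltage per current),
      = kg·m²·s⁻³·A⁻².
  So Ω² = kg²·m⁴·s⁻⁶·A⁻⁴.
  Combining: s·T·F·Hz²·lx³·Ω² = s · (kg·s⁻²·A⁻¹) · (kg⁻¹·m⁻²·s⁴·A²) · s⁻² · (m⁻⁶·cd³) · (kg²·m⁴·s⁻⁶·A⁻⁴) = kg²·m⁻⁴·s⁻⁵·A⁻³·cd³.
Left is kg²·m⁻²·s⁻⁵·A⁻³·cd²; right is kg²·m⁻⁴·s⁻⁵·A⁻³·cd³ — different.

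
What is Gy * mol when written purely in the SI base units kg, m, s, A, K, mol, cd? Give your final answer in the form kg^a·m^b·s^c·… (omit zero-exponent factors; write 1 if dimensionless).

m²·s⁻²·mol

Gy = J/kg (absorbed dose = energy per mass),
    = m²·s⁻².
Combining: Gy·mol = (m²·s⁻²) · mol = m²·s⁻²·mol.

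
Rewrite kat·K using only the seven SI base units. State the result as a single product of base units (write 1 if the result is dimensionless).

s⁻¹·K·mol

kat = mol/s = s⁻¹·mol (catalytic activity).
Combining: kat·K = (s⁻¹·mol) · K = s⁻¹·K·mol.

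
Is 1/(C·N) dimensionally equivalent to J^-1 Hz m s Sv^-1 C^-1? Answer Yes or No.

No

Left side:
  C = s·A.
  So C⁻¹ = s⁻¹·A⁻¹.
  N = kg·m·s⁻².
  So N⁻¹ = kg⁻¹·m⁻¹·s².
  Combining: C⁻¹·N⁻¹ = (s⁻¹·A⁻¹) · (kg⁻¹·m⁻¹·s²) = kg⁻¹·m⁻¹·s·A⁻¹.
Right side:
  J = N·m (work = force × distance),
      = kg·m²·s⁻².
  So J⁻¹ = kg⁻¹·m⁻²·s².
  Hz = 1/s = s⁻¹ (frequency is cycles per second).
  Sv = J/kg (equivalent dose = energy per mass),
      = m²·s⁻².
  So Sv⁻¹ = m⁻²·s².
  C = A·s = s·A (charge = current × time).
  So C⁻¹ = s⁻¹·A⁻¹.
  Combining: J⁻¹·Hz·m·s·Sv⁻¹·C⁻¹ = (kg⁻¹·m⁻²·s²) · s⁻¹ · m · s · (m⁻²·s²) · (s⁻¹·A⁻¹) = kg⁻¹·m⁻³·s³·A⁻¹.
Left is kg⁻¹·m⁻¹·s·A⁻¹; right is kg⁻¹·m⁻³·s³·A⁻¹ — different.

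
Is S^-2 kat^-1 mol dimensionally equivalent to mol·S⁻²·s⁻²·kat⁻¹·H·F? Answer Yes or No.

Left side:
  S = kg⁻¹·m⁻²·s³·A².
  So S⁻² = kg²·m⁴·s⁻⁶·A⁻⁴.
  kat = s⁻¹·mol.
  So kat⁻¹ = s·mol⁻¹.
  Combining: S⁻²·kat⁻¹·mol = (kg²·m⁴·s⁻⁶·A⁻⁴) · (s·mol⁻¹) · mol = kg²·m⁴·s⁻⁵·A⁻⁴.
Right side:
  S = kg⁻¹·m⁻²·s³·A².
  So S⁻² = kg²·m⁴·s⁻⁶·A⁻⁴.
  kat = s⁻¹·mol.
  So kat⁻¹ = s·mol⁻¹.
  H = kg·m²·s⁻²·A⁻².
  F = kg⁻¹·m⁻²·s⁴·A².
  Combining: mol·S⁻²·s⁻²·kat⁻¹·H·F = mol · (kg²·m⁴·s⁻⁶·A⁻⁴) · s⁻² · (s·mol⁻¹) · (kg·m²·s⁻²·A⁻²) · (kg⁻¹·m⁻²·s⁴·A²) = kg²·m⁴·s⁻⁵·A⁻⁴.
Both reduce to kg²·m⁴·s⁻⁵·A⁻⁴.

Yes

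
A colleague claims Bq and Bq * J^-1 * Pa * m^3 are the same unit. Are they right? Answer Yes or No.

Yes

Left side:
  Bq = 1/s = s⁻¹ (activity is decays per second).
Right side:
  Bq = s⁻¹.
  J = kg·m²·s⁻².
  So J⁻¹ = kg⁻¹·m⁻²·s².
  Pa = kg·m⁻¹·s⁻².
  Combining: Bq·J⁻¹·Pa·m³ = s⁻¹ · (kg⁻¹·m⁻²·s²) · (kg·m⁻¹·s⁻²) · m³ = s⁻¹.
Both reduce to s⁻¹.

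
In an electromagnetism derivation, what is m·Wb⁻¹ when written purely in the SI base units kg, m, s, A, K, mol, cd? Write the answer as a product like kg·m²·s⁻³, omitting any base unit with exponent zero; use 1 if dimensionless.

kg⁻¹·m⁻¹·s²·A

Wb = V·s (flux: a volt is a weber per second),
    = kg·m²·s⁻²·A⁻¹.
So Wb⁻¹ = kg⁻¹·m⁻²·s²·A.
Combining: m·Wb⁻¹ = m · (kg⁻¹·m⁻²·s²·A) = kg⁻¹·m⁻¹·s²·A.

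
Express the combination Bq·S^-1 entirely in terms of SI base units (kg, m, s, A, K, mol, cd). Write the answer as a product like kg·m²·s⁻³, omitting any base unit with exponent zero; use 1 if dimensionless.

kg·m²·s⁻⁴·A⁻²

Bq = s⁻¹.
S = kg⁻¹·m⁻²·s³·A².
So S⁻¹ = kg·m²·s⁻³·A⁻².
Combining: Bq·S⁻¹ = s⁻¹ · (kg·m²·s⁻³·A⁻²) = kg·m²·s⁻⁴·A⁻².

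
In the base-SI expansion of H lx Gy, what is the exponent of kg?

H = Wb/A (inductance = flux per current),
    = kg·m²·s⁻²·A⁻².
lx = lm/m² (illuminance = luminous flux per area),
    = m⁻²·cd.
Gy = J/kg (absorbed dose = energy per mass),
    = m²·s⁻².
Combining: H·lx·Gy = (kg·m²·s⁻²·A⁻²) · (m⁻²·cd) · (m²·s⁻²) = kg·m²·s⁻⁴·A⁻²·cd.
The exponent of kg is 1.

1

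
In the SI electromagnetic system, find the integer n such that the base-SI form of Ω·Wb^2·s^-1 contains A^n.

Ω = kg·m²·s⁻³·A⁻².
Wb = kg·m²·s⁻²·A⁻¹.
So Wb² = kg²·m⁴·s⁻⁴·A⁻².
Combining: Ω·Wb²·s⁻¹ = (kg·m²·s⁻³·A⁻²) · (kg²·m⁴·s⁻⁴·A⁻²) · s⁻¹ = kg³·m⁶·s⁻⁸·A⁻⁴.
The exponent of A is -4.

-4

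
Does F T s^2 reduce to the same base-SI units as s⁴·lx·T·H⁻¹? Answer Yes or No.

No

Left side:
  F = kg⁻¹·m⁻²·s⁴·A².
  T = kg·s⁻²·A⁻¹.
  Combining: F·T·s² = (kg⁻¹·m⁻²·s⁴·A²) · (kg·s⁻²·A⁻¹) · s² = m⁻²·s⁴·A.
Right side:
  lx = m⁻²·cd.
  T = kg·s⁻²·A⁻¹.
  H = kg·m²·s⁻²·A⁻².
  So H⁻¹ = kg⁻¹·m⁻²·s²·A².
  Combining: s⁴·lx·T·H⁻¹ = s⁴ · (m⁻²·cd) · (kg·s⁻²·A⁻¹) · (kg⁻¹·m⁻²·s²·A²) = m⁻⁴·s⁴·A·cd.
Left is m⁻²·s⁴·A; right is m⁻⁴·s⁴·A·cd — different.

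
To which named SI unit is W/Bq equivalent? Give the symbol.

Bq = 1/s = s⁻¹ (activity is decays per second).
So Bq⁻¹ = s.
W = J/s (power = energy per time),
    = kg·m²·s⁻³.
Combining: Bq⁻¹·W = s · (kg·m²·s⁻³) = kg·m²·s⁻².
kg·m²·s⁻² is the base-SI form of the joule.

J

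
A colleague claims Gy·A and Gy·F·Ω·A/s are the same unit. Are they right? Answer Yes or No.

Left side:
  Gy = J/kg (absorbed dose = energy per mass),
      = m²·s⁻².
  Combining: Gy·A = (m²·s⁻²) · A = m²·s⁻²·A.
Right side:
  Gy = J/kg (absorbed dose = energy per mass),
      = m²·s⁻².
  F = C/V (capacitance = charge per voltage),
      = A·s/(kg·m²·s⁻³·A⁻¹) (substituting C and V),
      = kg⁻¹·m⁻²·s⁴·A².
  Ω = V/A (resistance = voltage per current),
      = kg·m²·s⁻³·A⁻².
  Combining: Gy·F·Ω·s⁻¹·A = (m²·s⁻²) · (kg⁻¹·m⁻²·s⁴·A²) · (kg·m²·s⁻³·A⁻²) · s⁻¹ · A = m²·s⁻²·A.
Both reduce to m²·s⁻²·A.

Yes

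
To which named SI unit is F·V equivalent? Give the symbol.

F = kg⁻¹·m⁻²·s⁴·A².
V = kg·m²·s⁻³·A⁻¹.
Combining: F·V = (kg⁻¹·m⁻²·s⁴·A²) · (kg·m²·s⁻³·A⁻¹) = s·A.
s·A is the base-SI form of the coulomb.

C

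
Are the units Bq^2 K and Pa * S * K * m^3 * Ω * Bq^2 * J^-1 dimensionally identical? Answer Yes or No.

Yes

Left side:
  Bq = 1/s = s⁻¹ (activity is decays per second).
  So Bq² = s⁻².
  Combining: Bq²·K = s⁻² · K = s⁻²·K.
Right side:
  Pa = N/m² (pressure = force per area),
      = kg·m⁻¹·s⁻².
  S = 1/Ω (conductance is reciprocal resistance),
      = kg⁻¹·m⁻²·s³·A².
  Ω = V/A (resistance = voltage per current),
      = kg·m²·s⁻³·A⁻².
  Bq = 1/s = s⁻¹ (activity is decays per second).
  So Bq² = s⁻².
  J = N·m (work = force × distance),
      = kg·m²·s⁻².
  So J⁻¹ = kg⁻¹·m⁻²·s².
  Combining: Pa·S·K·m³·Ω·Bq²·J⁻¹ = (kg·m⁻¹·s⁻²) · (kg⁻¹·m⁻²·s³·A²) · K · m³ · (kg·m²·s⁻³·A⁻²) · s⁻² · (kg⁻¹·m⁻²·s²) = s⁻²·K.
Both reduce to s⁻²·K.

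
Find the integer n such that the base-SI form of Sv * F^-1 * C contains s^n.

Sv = m²·s⁻².
F = kg⁻¹·m⁻²·s⁴·A².
So F⁻¹ = kg·m²·s⁻⁴·A⁻².
C = s·A.
Combining: Sv·F⁻¹·C = (m²·s⁻²) · (kg·m²·s⁻⁴·A⁻²) · (s·A) = kg·m⁴·s⁻⁵·A⁻¹.
The exponent of s is -5.

-5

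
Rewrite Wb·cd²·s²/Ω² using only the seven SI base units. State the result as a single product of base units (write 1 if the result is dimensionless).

Ω = kg·m²·s⁻³·A⁻².
So Ω⁻² = kg⁻²·m⁻⁴·s⁶·A⁴.
Wb = kg·m²·s⁻²·A⁻¹.
Combining: Ω⁻²·Wb·cd²·s² = (kg⁻²·m⁻⁴·s⁶·A⁴) · (kg·m²·s⁻²·A⁻¹) · cd² · s² = kg⁻¹·m⁻²·s⁶·A³·cd².

kg⁻¹·m⁻²·s⁶·A³·cd²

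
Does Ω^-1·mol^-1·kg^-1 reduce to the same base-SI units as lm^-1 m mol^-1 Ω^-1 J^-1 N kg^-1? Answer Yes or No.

No

Left side:
  Ω = kg·m²·s⁻³·A⁻².
  So Ω⁻¹ = kg⁻¹·m⁻²·s³·A².
  Combining: Ω⁻¹·mol⁻¹·kg⁻¹ = (kg⁻¹·m⁻²·s³·A²) · mol⁻¹ · kg⁻¹ = kg⁻²·m⁻²·s³·A²·mol⁻¹.
Right side:
  lm = cd.
  So lm⁻¹ = cd⁻¹.
  Ω = kg·m²·s⁻³·A⁻².
  So Ω⁻¹ = kg⁻¹·m⁻²·s³·A².
  J = kg·m²·s⁻².
  So J⁻¹ = kg⁻¹·m⁻²·s².
  N = kg·m·s⁻².
  Combining: lm⁻¹·m·mol⁻¹·Ω⁻¹·J⁻¹·N·kg⁻¹ = cd⁻¹ · m · mol⁻¹ · (kg⁻¹·m⁻²·s³·A²) · (kg⁻¹·m⁻²·s²) · (kg·m·s⁻²) · kg⁻¹ = kg⁻²·m⁻²·s³·A²·mol⁻¹·cd⁻¹.
Left is kg⁻²·m⁻²·s³·A²·mol⁻¹; right is kg⁻²·m⁻²·s³·A²·mol⁻¹·cd⁻¹ — different.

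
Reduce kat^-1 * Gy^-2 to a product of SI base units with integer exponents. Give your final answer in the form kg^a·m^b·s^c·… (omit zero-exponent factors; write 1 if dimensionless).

m⁻⁴·s⁵·mol⁻¹

kat = mol/s = s⁻¹·mol (catalytic activity).
So kat⁻¹ = s·mol⁻¹.
Gy = J/kg (absorbed dose = energy per mass),
    = m²·s⁻².
So Gy⁻² = m⁻⁴·s⁴.
Combining: kat⁻¹·Gy⁻² = (s·mol⁻¹) · (m⁻⁴·s⁴) = m⁻⁴·s⁵·mol⁻¹.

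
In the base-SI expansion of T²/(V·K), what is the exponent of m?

T = Wb/m² (flux density = flux per area),
    = kg·s⁻²·A⁻¹.
So T² = kg²·s⁻⁴·A⁻².
V = W/A (potential = power per current),
    = kg·m²·s⁻³·A⁻¹.
So V⁻¹ = kg⁻¹·m⁻²·s³·A.
Combining: T²·V⁻¹·K⁻¹ = (kg²·s⁻⁴·A⁻²) · (kg⁻¹·m⁻²·s³·A) · K⁻¹ = kg·m⁻²·s⁻¹·A⁻¹·K⁻¹.
The exponent of m is -2.

-2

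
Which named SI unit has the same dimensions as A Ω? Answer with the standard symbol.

V

Ω = V/A (resistance = voltage per current),
    = kg·m²·s⁻³·A⁻².
Combining: A·Ω = A · (kg·m²·s⁻³·A⁻²) = kg·m²·s⁻³·A⁻¹.
kg·m²·s⁻³·A⁻¹ is the base-SI form of the volt.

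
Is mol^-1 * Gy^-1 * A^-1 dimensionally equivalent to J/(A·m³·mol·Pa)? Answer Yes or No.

No

Left side:
  Gy = m²·s⁻².
  So Gy⁻¹ = m⁻²·s².
  Combining: mol⁻¹·Gy⁻¹·A⁻¹ = mol⁻¹ · (m⁻²·s²) · A⁻¹ = m⁻²·s²·A⁻¹·mol⁻¹.
Right side:
  J = N·m (work = force × distance),
      = kg·m²·s⁻².
  Pa = N/m² (pressure = force per area),
      = kg·m⁻¹·s⁻².
  So Pa⁻¹ = kg⁻¹·m·s².
  Combining: A⁻¹·J·m⁻³·mol⁻¹·Pa⁻¹ = A⁻¹ · (kg·m²·s⁻²) · m⁻³ · mol⁻¹ · (kg⁻¹·m·s²) = A⁻¹·mol⁻¹.
Left is m⁻²·s²·A⁻¹·mol⁻¹; right is A⁻¹·mol⁻¹ — different.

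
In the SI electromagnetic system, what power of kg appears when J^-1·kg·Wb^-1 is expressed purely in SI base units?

J = N·m (work = force × distance),
    = kg·m²·s⁻².
So J⁻¹ = kg⁻¹·m⁻²·s².
Wb = V·s (flux: a volt is a weber per second),
    = kg·m²·s⁻²·A⁻¹.
So Wb⁻¹ = kg⁻¹·m⁻²·s²·A.
Combining: J⁻¹·kg·Wb⁻¹ = (kg⁻¹·m⁻²·s²) · kg · (kg⁻¹·m⁻²·s²·A) = kg⁻¹·m⁻⁴·s⁴·A.
The exponent of kg is -1.

-1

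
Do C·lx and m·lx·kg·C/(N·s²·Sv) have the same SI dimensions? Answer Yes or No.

Left side:
  C = A·s = s·A (charge = current × time).
  lx = lm/m² (illuminance = luminous flux per area),
      = m⁻²·cd.
  Combining: C·lx = (s·A) · (m⁻²·cd) = m⁻²·s·A·cd.
Right side:
  N = kg·m·s⁻².
  So N⁻¹ = kg⁻¹·m⁻¹·s².
  lx = m⁻²·cd.
  Sv = m²·s⁻².
  So Sv⁻¹ = m⁻²·s².
  C = s·A.
  Combining: m·N⁻¹·lx·s⁻²·Sv⁻¹·kg·C = m · (kg⁻¹·m⁻¹·s²) · (m⁻²·cd) · s⁻² · (m⁻²·s²) · kg · (s·A) = m⁻⁴·s³·A·cd.
Left is m⁻²·s·A·cd; right is m⁻⁴·s³·A·cd — different.

No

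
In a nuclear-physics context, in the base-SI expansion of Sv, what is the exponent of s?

Sv = J/kg (equivalent dose = energy per mass),
    = m²·s⁻².
The exponent of s is -2.

-2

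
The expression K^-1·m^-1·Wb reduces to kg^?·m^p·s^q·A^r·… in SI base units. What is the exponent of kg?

Wb = kg·m²·s⁻²·A⁻¹.
Combining: K⁻¹·m⁻¹·Wb = K⁻¹ · m⁻¹ · (kg·m²·s⁻²·A⁻¹) = kg·m·s⁻²·A⁻¹·K⁻¹.
The exponent of kg is 1.

1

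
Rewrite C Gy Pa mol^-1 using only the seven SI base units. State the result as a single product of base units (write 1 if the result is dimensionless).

kg·m·s⁻³·A·mol⁻¹

C = A·s = s·A (charge = current × time).
Gy = J/kg (absorbed dose = energy per mass),
    = m²·s⁻².
Pa = N/m² (pressure = force per area),
    = kg·m⁻¹·s⁻².
Combining: C·Gy·Pa·mol⁻¹ = (s·A) · (m²·s⁻²) · (kg·m⁻¹·s⁻²) · mol⁻¹ = kg·m·s⁻³·A·mol⁻¹.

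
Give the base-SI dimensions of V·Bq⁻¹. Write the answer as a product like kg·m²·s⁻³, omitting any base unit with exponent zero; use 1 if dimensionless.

kg·m²·s⁻²·A⁻¹

V = kg·m²·s⁻³·A⁻¹.
Bq = s⁻¹.
So Bq⁻¹ = s.
Combining: V·Bq⁻¹ = (kg·m²·s⁻³·A⁻¹) · s = kg·m²·s⁻²·A⁻¹.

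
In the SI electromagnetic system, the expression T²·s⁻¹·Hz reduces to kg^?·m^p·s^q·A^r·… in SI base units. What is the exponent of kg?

T = Wb/m² (flux density = flux per area),
    = kg·s⁻²·A⁻¹.
So T² = kg²·s⁻⁴·A⁻².
Hz = 1/s = s⁻¹ (frequency is cycles per second).
Combining: T²·s⁻¹·Hz = (kg²·s⁻⁴·A⁻²) · s⁻¹ · s⁻¹ = kg²·s⁻⁶·A⁻².
The exponent of kg is 2.

2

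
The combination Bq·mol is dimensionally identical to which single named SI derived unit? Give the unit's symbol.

Bq = s⁻¹.
Combining: Bq·mol = s⁻¹ · mol = s⁻¹·mol.
s⁻¹·mol is the base-SI form of the katal.

kat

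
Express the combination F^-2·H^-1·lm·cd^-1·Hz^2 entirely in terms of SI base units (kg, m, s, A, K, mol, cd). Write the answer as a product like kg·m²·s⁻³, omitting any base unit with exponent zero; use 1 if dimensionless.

F = kg⁻¹·m⁻²·s⁴·A².
So F⁻² = kg²·m⁴·s⁻⁸·A⁻⁴.
H = kg·m²·s⁻²·A⁻².
So H⁻¹ = kg⁻¹·m⁻²·s²·A².
lm = cd.
Hz = s⁻¹.
So Hz² = s⁻².
Combining: F⁻²·H⁻¹·lm·cd⁻¹·Hz² = (kg²·m⁴·s⁻⁸·A⁻⁴) · (kg⁻¹·m⁻²·s²·A²) · cd · cd⁻¹ · s⁻² = kg·m²·s⁻⁸·A⁻².

kg·m²·s⁻⁸·A⁻²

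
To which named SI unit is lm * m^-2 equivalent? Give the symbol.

lx

lm = cd·sr = cd (luminous flux; sr is dimensionless).
Combining: lm·m⁻² = cd · m⁻² = m⁻²·cd.
m⁻²·cd is the base-SI form of the lux.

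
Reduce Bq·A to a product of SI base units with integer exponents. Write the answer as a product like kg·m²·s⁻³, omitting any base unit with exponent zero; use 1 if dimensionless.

s⁻¹·A

Bq = s⁻¹.
Combining: Bq·A = s⁻¹ · A = s⁻¹·A.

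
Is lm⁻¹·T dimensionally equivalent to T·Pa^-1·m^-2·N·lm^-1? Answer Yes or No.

Left side:
  lm = cd·sr = cd (luminous flux; sr is dimensionless).
  So lm⁻¹ = cd⁻¹.
  T = Wb/m² (flux density = flux per area),
      = kg·s⁻²·A⁻¹.
  Combining: lm⁻¹·T = cd⁻¹ · (kg·s⁻²·A⁻¹) = kg·s⁻²·A⁻¹·cd⁻¹.
Right side:
  T = Wb/m² (flux density = flux per area),
      = kg·s⁻²·A⁻¹.
  Pa = N/m² (pressure = force per area),
      = kg·m⁻¹·s⁻².
  So Pa⁻¹ = kg⁻¹·m·s².
  N = kg·m/s² = kg·m·s⁻² (force = mass × acceleration).
  lm = cd·sr = cd (luminous flux; sr is dimensionless).
  So lm⁻¹ = cd⁻¹.
  Combining: T·Pa⁻¹·m⁻²·N·lm⁻¹ = (kg·s⁻²·A⁻¹) · (kg⁻¹·m·s²) · m⁻² · (kg·m·s⁻²) · cd⁻¹ = kg·s⁻²·A⁻¹·cd⁻¹.
Both reduce to kg·s⁻²·A⁻¹·cd⁻¹.

Yes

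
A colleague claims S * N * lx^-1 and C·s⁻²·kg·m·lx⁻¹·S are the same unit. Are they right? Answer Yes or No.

Left side:
  S = kg⁻¹·m⁻²·s³·A².
  N = kg·m·s⁻².
  lx = m⁻²·cd.
  So lx⁻¹ = m²·cd⁻¹.
  Combining: S·N·lx⁻¹ = (kg⁻¹·m⁻²·s³·A²) · (kg·m·s⁻²) · (m²·cd⁻¹) = m·s·A²·cd⁻¹.
Right side:
  C = s·A.
  lx = m⁻²·cd.
  So lx⁻¹ = m²·cd⁻¹.
  S = kg⁻¹·m⁻²·s³·A².
  Combining: C·s⁻²·kg·m·lx⁻¹·S = (s·A) · s⁻² · kg · m · (m²·cd⁻¹) · (kg⁻¹·m⁻²·s³·A²) = m·s²·A³·cd⁻¹.
Left is m·s·A²·cd⁻¹; right is m·s²·A³·cd⁻¹ — different.

No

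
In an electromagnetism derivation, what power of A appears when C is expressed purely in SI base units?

C = A·s = s·A (charge = current × time).
The exponent of A is 1.

1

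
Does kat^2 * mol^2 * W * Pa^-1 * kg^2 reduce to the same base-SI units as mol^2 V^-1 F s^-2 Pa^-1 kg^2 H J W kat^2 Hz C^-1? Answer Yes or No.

Left side:
  kat = s⁻¹·mol.
  So kat² = s⁻²·mol².
  W = kg·m²·s⁻³.
  Pa = kg·m⁻¹·s⁻².
  So Pa⁻¹ = kg⁻¹·m·s².
  Combining: kat²·mol²·W·Pa⁻¹·kg² = (s⁻²·mol²) · mol² · (kg·m²·s⁻³) · (kg⁻¹·m·s²) · kg² = kg²·m³·s⁻³·mol⁴.
Right side:
  V = W/A (potential = power per current),
      = kg·m²·s⁻³·A⁻¹.
  So V⁻¹ = kg⁻¹·m⁻²·s³·A.
  F = C/V (capacitance = charge per voltage),
      = A·s/(kg·m²·s⁻³·A⁻¹) (substituting C and V),
      = kg⁻¹·m⁻²·s⁴·A².
  Pa = N/m² (pressure = force per area),
      = kg·m⁻¹·s⁻².
  So Pa⁻¹ = kg⁻¹·m·s².
  H = Wb/A (inductance = flux per current),
      = kg·m²·s⁻²·A⁻².
  J = N·m (work = force × distance),
      = kg·m²·s⁻².
  W = J/s (power = energy per time),
      = kg·m²·s⁻³.
  kat = mol/s = s⁻¹·mol (catalytic activity).
  So kat² = s⁻²·mol².
  Hz = 1/s = s⁻¹ (frequency is cycles per second).
  C = A·s = s·A (charge = current × time).
  So C⁻¹ = s⁻¹·A⁻¹.
  Combining: mol²·V⁻¹·F·s⁻²·Pa⁻¹·kg²·H·J·W·kat²·Hz·C⁻¹ = mol² · (kg⁻¹·m⁻²·s³·A) · (kg⁻¹·m⁻²·s⁴·A²) · s⁻² · (kg⁻¹·m·s²) · kg² · (kg·m²·s⁻²·A⁻²) · (kg·m²·s⁻²) · (kg·m²·s⁻³) · (s⁻²·mol²) · s⁻¹ · (s⁻¹·A⁻¹) = kg²·m³·s⁻⁴·mol⁴.
Left is kg²·m³·s⁻³·mol⁴; right is kg²·m³·s⁻⁴·mol⁴ — different.

No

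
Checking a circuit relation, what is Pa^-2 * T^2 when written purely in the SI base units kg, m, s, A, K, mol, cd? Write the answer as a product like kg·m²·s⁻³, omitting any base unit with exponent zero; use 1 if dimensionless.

m²·A⁻²

Pa = kg·m⁻¹·s⁻².
So Pa⁻² = kg⁻²·m²·s⁴.
T = kg·s⁻²·A⁻¹.
So T² = kg²·s⁻⁴·A⁻².
Combining: Pa⁻²·T² = (kg⁻²·m²·s⁴) · (kg²·s⁻⁴·A⁻²) = m²·A⁻².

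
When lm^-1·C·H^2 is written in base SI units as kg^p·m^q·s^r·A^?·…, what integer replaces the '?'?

-3

lm = cd·sr = cd (luminous flux; sr is dimensionless).
So lm⁻¹ = cd⁻¹.
C = A·s = s·A (charge = current × time).
H = Wb/A (inductance = flux per current),
    = kg·m²·s⁻²·A⁻².
So H² = kg²·m⁴·s⁻⁴·A⁻⁴.
Combining: lm⁻¹·C·H² = cd⁻¹ · (s·A) · (kg²·m⁴·s⁻⁴·A⁻⁴) = kg²·m⁴·s⁻³·A⁻³·cd⁻¹.
The exponent of A is -3.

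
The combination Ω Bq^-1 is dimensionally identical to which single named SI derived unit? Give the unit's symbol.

Ω = kg·m²·s⁻³·A⁻².
Bq = s⁻¹.
So Bq⁻¹ = s.
Combining: Ω·Bq⁻¹ = (kg·m²·s⁻³·A⁻²) · s = kg·m²·s⁻²·A⁻².
kg·m²·s⁻²·A⁻² is the base-SI form of the henry.

H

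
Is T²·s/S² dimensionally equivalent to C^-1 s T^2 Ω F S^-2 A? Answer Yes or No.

Left side:
  T = kg·s⁻²·A⁻¹.
  So T² = kg²·s⁻⁴·A⁻².
  S = kg⁻¹·m⁻²·s³·A².
  So S⁻² = kg²·m⁴·s⁻⁶·A⁻⁴.
  Combining: T²·S⁻²·s = (kg²·s⁻⁴·A⁻²) · (kg²·m⁴·s⁻⁶·A⁻⁴) · s = kg⁴·m⁴·s⁻⁹·A⁻⁶.
Right side:
  C = s·A.
  So C⁻¹ = s⁻¹·A⁻¹.
  T = kg·s⁻²·A⁻¹.
  So T² = kg²·s⁻⁴·A⁻².
  Ω = kg·m²·s⁻³·A⁻².
  F = kg⁻¹·m⁻²·s⁴·A².
  S = kg⁻¹·m⁻²·s³·A².
  So S⁻² = kg²·m⁴·s⁻⁶·A⁻⁴.
  Combining: C⁻¹·s·T²·Ω·F·S⁻²·A = (s⁻¹·A⁻¹) · s · (kg²·s⁻⁴·A⁻²) · (kg·m²·s⁻³·A⁻²) · (kg⁻¹·m⁻²·s⁴·A²) · (kg²·m⁴·s⁻⁶·A⁻⁴) · A = kg⁴·m⁴·s⁻⁹·A⁻⁶.
Both reduce to kg⁴·m⁴·s⁻⁹·A⁻⁶.

Yes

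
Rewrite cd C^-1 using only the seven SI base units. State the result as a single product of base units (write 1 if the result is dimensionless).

s⁻¹·A⁻¹·cd

C = A·s = s·A (charge = current × time).
So C⁻¹ = s⁻¹·A⁻¹.
Combining: cd·C⁻¹ = cd · (s⁻¹·A⁻¹) = s⁻¹·A⁻¹·cd.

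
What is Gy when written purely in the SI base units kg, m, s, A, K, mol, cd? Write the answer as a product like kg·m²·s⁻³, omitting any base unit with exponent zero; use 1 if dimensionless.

m²·s⁻²

Gy = m²·s⁻².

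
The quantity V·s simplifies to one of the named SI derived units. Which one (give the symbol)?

V = kg·m²·s⁻³·A⁻¹.
Combining: V·s = (kg·m²·s⁻³·A⁻¹) · s = kg·m²·s⁻²·A⁻¹.
kg·m²·s⁻²·A⁻¹ is the base-SI form of the weber.

Wb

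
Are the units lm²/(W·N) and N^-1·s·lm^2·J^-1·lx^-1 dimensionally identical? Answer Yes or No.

Left side:
  W = J/s (power = energy per time),
      = kg·m²·s⁻³.
  So W⁻¹ = kg⁻¹·m⁻²·s³.
  N = kg·m/s² = kg·m·s⁻² (force = mass × acceleration).
  So N⁻¹ = kg⁻¹·m⁻¹·s².
  lm = cd·sr = cd (luminous flux; sr is dimensionless).
  So lm² = cd².
  Combining: W⁻¹·N⁻¹·lm² = (kg⁻¹·m⁻²·s³) · (kg⁻¹·m⁻¹·s²) · cd² = kg⁻²·m⁻³·s⁵·cd².
Right side:
  N = kg·m/s² = kg·m·s⁻² (force = mass × acceleration).
  So N⁻¹ = kg⁻¹·m⁻¹·s².
  lm = cd·sr = cd (luminous flux; sr is dimensionless).
  So lm² = cd².
  J = N·m (work = force × distance),
      = kg·m²·s⁻².
  So J⁻¹ = kg⁻¹·m⁻²·s².
  lx = lm/m² (illuminance = luminous flux per area),
      = m⁻²·cd.
  So lx⁻¹ = m²·cd⁻¹.
  Combining: N⁻¹·s·lm²·J⁻¹·lx⁻¹ = (kg⁻¹·m⁻¹·s²) · s · cd² · (kg⁻¹·m⁻²·s²) · (m²·cd⁻¹) = kg⁻²·m⁻¹·s⁵·cd.
Left is kg⁻²·m⁻³·s⁵·cd²; right is kg⁻²·m⁻¹·s⁵·cd — different.

No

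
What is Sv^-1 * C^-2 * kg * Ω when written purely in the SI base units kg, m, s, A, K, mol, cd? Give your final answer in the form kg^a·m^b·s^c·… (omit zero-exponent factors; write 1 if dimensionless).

kg²·s⁻³·A⁻⁴

Sv = J/kg (equivalent dose = energy per mass),
    = m²·s⁻².
So Sv⁻¹ = m⁻²·s².
C = A·s = s·A (charge = current × time).
So C⁻² = s⁻²·A⁻².
Ω = V/A (resistance = voltage per current),
    = kg·m²·s⁻³·A⁻².
Combining: Sv⁻¹·C⁻²·kg·Ω = (m⁻²·s²) · (s⁻²·A⁻²) · kg · (kg·m²·s⁻³·A⁻²) = kg²·s⁻³·A⁻⁴.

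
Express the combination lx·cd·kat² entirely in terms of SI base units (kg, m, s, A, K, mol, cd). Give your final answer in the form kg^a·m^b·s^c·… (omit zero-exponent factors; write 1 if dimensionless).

m⁻²·s⁻²·mol²·cd²

lx = lm/m² (illuminance = luminous flux per area),
    = m⁻²·cd.
kat = mol/s = s⁻¹·mol (catalytic activity).
So kat² = s⁻²·mol².
Combining: lx·cd·kat² = (m⁻²·cd) · cd · (s⁻²·mol²) = m⁻²·s⁻²·mol²·cd².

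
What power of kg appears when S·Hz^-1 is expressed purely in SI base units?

-1

S = 1/Ω (conductance is reciprocal resistance),
    = kg⁻¹·m⁻²·s³·A².
Hz = 1/s = s⁻¹ (frequency is cycles per second).
So Hz⁻¹ = s.
Combining: S·Hz⁻¹ = (kg⁻¹·m⁻²·s³·A²) · s = kg⁻¹·m⁻²·s⁴·A².
The exponent of kg is -1.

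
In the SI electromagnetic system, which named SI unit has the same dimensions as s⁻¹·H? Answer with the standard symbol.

Ω

H = kg·m²·s⁻²·A⁻².
Combining: s⁻¹·H = s⁻¹ · (kg·m²·s⁻²·A⁻²) = kg·m²·s⁻³·A⁻².
kg·m²·s⁻³·A⁻² is the base-SI form of the ohm.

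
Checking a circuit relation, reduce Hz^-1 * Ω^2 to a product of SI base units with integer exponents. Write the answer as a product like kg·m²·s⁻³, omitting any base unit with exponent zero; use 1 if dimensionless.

kg²·m⁴·s⁻⁵·A⁻⁴

Hz = s⁻¹.
So Hz⁻¹ = s.
Ω = kg·m²·s⁻³·A⁻².
So Ω² = kg²·m⁴·s⁻⁶·A⁻⁴.
Combining: Hz⁻¹·Ω² = s · (kg²·m⁴·s⁻⁶·A⁻⁴) = kg²·m⁴·s⁻⁵·A⁻⁴.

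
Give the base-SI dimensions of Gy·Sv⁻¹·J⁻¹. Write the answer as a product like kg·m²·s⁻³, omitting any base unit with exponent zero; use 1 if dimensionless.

kg⁻¹·m⁻²·s²

Gy = J/kg (absorbed dose = energy per mass),
    = m²·s⁻².
Sv = J/kg (equivalent dose = energy per mass),
    = m²·s⁻².
So Sv⁻¹ = m⁻²·s².
J = N·m (work = force × distance),
    = kg·m²·s⁻².
So J⁻¹ = kg⁻¹·m⁻²·s².
Combining: Gy·Sv⁻¹·J⁻¹ = (m²·s⁻²) · (m⁻²·s²) · (kg⁻¹·m⁻²·s²) = kg⁻¹·m⁻²·s².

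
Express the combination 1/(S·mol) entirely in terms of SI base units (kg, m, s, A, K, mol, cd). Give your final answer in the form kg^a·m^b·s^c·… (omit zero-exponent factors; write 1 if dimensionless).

kg·m²·s⁻³·A⁻²·mol⁻¹

S = 1/Ω (conductance is reciprocal resistance),
    = kg⁻¹·m⁻²·s³·A².
So S⁻¹ = kg·m²·s⁻³·A⁻².
Combining: S⁻¹·mol⁻¹ = (kg·m²·s⁻³·A⁻²) · mol⁻¹ = kg·m²·s⁻³·A⁻²·mol⁻¹.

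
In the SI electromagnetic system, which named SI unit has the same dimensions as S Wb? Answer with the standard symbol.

C

S = kg⁻¹·m⁻²·s³·A².
Wb = kg·m²·s⁻²·A⁻¹.
Combining: S·Wb = (kg⁻¹·m⁻²·s³·A²) · (kg·m²·s⁻²·A⁻¹) = s·A.
s·A is the base-SI form of the coulomb.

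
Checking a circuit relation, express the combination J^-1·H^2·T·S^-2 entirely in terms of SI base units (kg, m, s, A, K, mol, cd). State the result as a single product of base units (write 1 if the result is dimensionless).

J = kg·m²·s⁻².
So J⁻¹ = kg⁻¹·m⁻²·s².
H = kg·m²·s⁻²·A⁻².
So H² = kg²·m⁴·s⁻⁴·A⁻⁴.
T = kg·s⁻²·A⁻¹.
S = kg⁻¹·m⁻²·s³·A².
So S⁻² = kg²·m⁴·s⁻⁶·A⁻⁴.
Combining: J⁻¹·H²·T·S⁻² = (kg⁻¹·m⁻²·s²) · (kg²·m⁴·s⁻⁴·A⁻⁴) · (kg·s⁻²·A⁻¹) · (kg²·m⁴·s⁻⁶·A⁻⁴) = kg⁴·m⁶·s⁻¹⁰·A⁻⁹.

kg⁴·m⁶·s⁻¹⁰·A⁻⁹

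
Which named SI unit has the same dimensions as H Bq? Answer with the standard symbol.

H = Wb/A (inductance = flux per current),
    = kg·m²·s⁻²·A⁻².
Bq = 1/s = s⁻¹ (activity is decays per second).
Combining: H·Bq = (kg·m²·s⁻²·A⁻²) · s⁻¹ = kg·m²·s⁻³·A⁻².
kg·m²·s⁻³·A⁻² is the base-SI form of the ohm.

Ω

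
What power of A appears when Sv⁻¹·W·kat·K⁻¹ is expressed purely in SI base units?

0

Sv = m²·s⁻².
So Sv⁻¹ = m⁻²·s².
W = kg·m²·s⁻³.
kat = s⁻¹·mol.
Combining: Sv⁻¹·W·kat·K⁻¹ = (m⁻²·s²) · (kg·m²·s⁻³) · (s⁻¹·mol) · K⁻¹ = kg·s⁻²·K⁻¹·mol.
The exponent of A is 0.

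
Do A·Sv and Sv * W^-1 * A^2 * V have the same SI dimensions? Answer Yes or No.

Left side:
  Sv = m²·s⁻².
  Combining: A·Sv = A · (m²·s⁻²) = m²·s⁻²·A.
Right side:
  Sv = J/kg (equivalent dose = energy per mass),
      = m²·s⁻².
  W = J/s (power = energy per time),
      = kg·m²·s⁻³.
  So W⁻¹ = kg⁻¹·m⁻²·s³.
  V = W/A (potential = power per current),
      = kg·m²·s⁻³·A⁻¹.
  Combining: Sv·W⁻¹·A²·V = (m²·s⁻²) · (kg⁻¹·m⁻²·s³) · A² · (kg·m²·s⁻³·A⁻¹) = m²·s⁻²·A.
Both reduce to m²·s⁻²·A.

Yes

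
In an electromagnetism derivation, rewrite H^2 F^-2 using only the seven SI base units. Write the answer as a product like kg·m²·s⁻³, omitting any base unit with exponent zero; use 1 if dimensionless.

H = kg·m²·s⁻²·A⁻².
So H² = kg²·m⁴·s⁻⁴·A⁻⁴.
F = kg⁻¹·m⁻²·s⁴·A².
So F⁻² = kg²·m⁴·s⁻⁸·A⁻⁴.
Combining: H²·F⁻² = (kg²·m⁴·s⁻⁴·A⁻⁴) · (kg²·m⁴·s⁻⁸·A⁻⁴) = kg⁴·m⁸·s⁻¹²·A⁻⁸.

kg⁴·m⁸·s⁻¹²·A⁻⁸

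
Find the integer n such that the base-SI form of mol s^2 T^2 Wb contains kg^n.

3

T = Wb/m² (flux density = flux per area),
    = kg·s⁻²·A⁻¹.
So T² = kg²·s⁻⁴·A⁻².
Wb = V·s (flux: a volt is a weber per second),
    = kg·m²·s⁻²·A⁻¹.
Combining: mol·s²·T²·Wb = mol · s² · (kg²·s⁻⁴·A⁻²) · (kg·m²·s⁻²·A⁻¹) = kg³·m²·s⁻⁴·A⁻³·mol.
The exponent of kg is 3.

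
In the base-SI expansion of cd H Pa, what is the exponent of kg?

H = kg·m²·s⁻²·A⁻².
Pa = kg·m⁻¹·s⁻².
Combining: cd·H·Pa = cd · (kg·m²·s⁻²·A⁻²) · (kg·m⁻¹·s⁻²) = kg²·m·s⁻⁴·A⁻²·cd.
The exponent of kg is 2.

2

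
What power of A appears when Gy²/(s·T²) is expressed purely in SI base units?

2

T = Wb/m² (flux density = flux per area),
    = kg·s⁻²·A⁻¹.
So T⁻² = kg⁻²·s⁴·A².
Gy = J/kg (absorbed dose = energy per mass),
    = m²·s⁻².
So Gy² = m⁴·s⁻⁴.
Combining: s⁻¹·T⁻²·Gy² = s⁻¹ · (kg⁻²·s⁴·A²) · (m⁴·s⁻⁴) = kg⁻²·m⁴·s⁻¹·A².
The exponent of A is 2.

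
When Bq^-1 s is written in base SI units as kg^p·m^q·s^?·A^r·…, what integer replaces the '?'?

2

Bq = s⁻¹.
So Bq⁻¹ = s.
Combining: Bq⁻¹·s = s · s = s².
The exponent of s is 2.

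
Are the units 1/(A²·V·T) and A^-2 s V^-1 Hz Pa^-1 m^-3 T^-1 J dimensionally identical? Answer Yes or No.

Left side:
  V = W/A (potential = power per current),
      = kg·m²·s⁻³·A⁻¹.
  So V⁻¹ = kg⁻¹·m⁻²·s³·A.
  T = Wb/m² (flux density = flux per area),
      = kg·s⁻²·A⁻¹.
  So T⁻¹ = kg⁻¹·s²·A.
  Combining: A⁻²·V⁻¹·T⁻¹ = A⁻² · (kg⁻¹·m⁻²·s³·A) · (kg⁻¹·s²·A) = kg⁻²·m⁻²·s⁵.
Right side:
  V = W/A (potential = power per current),
      = kg·m²·s⁻³·A⁻¹.
  So V⁻¹ = kg⁻¹·m⁻²·s³·A.
  Hz = 1/s = s⁻¹ (frequency is cycles per second).
  Pa = N/m² (pressure = force per area),
      = kg·m⁻¹·s⁻².
  So Pa⁻¹ = kg⁻¹·m·s².
  T = Wb/m² (flux density = flux per area),
      = kg·s⁻²·A⁻¹.
  So T⁻¹ = kg⁻¹·s²·A.
  J = N·m (work = force × distance),
      = kg·m²·s⁻².
  Combining: A⁻²·s·V⁻¹·Hz·Pa⁻¹·m⁻³·T⁻¹·J = A⁻² · s · (kg⁻¹·m⁻²·s³·A) · s⁻¹ · (kg⁻¹·m·s²) · m⁻³ · (kg⁻¹·s²·A) · (kg·m²·s⁻²) = kg⁻²·m⁻²·s⁵.
Both reduce to kg⁻²·m⁻²·s⁵.

Yes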